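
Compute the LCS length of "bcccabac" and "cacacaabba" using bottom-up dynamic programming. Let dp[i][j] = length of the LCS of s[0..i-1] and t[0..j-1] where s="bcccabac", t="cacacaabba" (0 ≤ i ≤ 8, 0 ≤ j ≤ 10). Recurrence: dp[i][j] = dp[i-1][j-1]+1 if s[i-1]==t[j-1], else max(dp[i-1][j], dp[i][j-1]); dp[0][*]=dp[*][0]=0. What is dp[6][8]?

   ''  c  a  c  a  c  a  a  b  b  a
''  0  0  0  0  0  0  0  0  0  0  0
 b  0  0  0  0  0  0  0  0  1  1  1
 c  0  1  1  1  1  1  1  1  1  1  1
 c  0  1  1  2  2  2  2  2  2  2  2
 c  0  1  1  2  2  3  3  3  3  3  3
 a  0  1  2  2  3  3  4  4  4  4  4
 b  0  1  2  2  3  3  4  4  5  5  5
 a  0  1  2  2  3  3  4  5  5  5  6
 c  0  1  2  3  3  4  4  5  5  5  6

5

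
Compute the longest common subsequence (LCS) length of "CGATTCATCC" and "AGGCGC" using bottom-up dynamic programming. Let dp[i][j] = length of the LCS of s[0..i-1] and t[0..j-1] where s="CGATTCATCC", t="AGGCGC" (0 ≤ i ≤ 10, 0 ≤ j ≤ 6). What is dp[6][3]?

   ''  A  G  G  C  G  C
''  0  0  0  0  0  0  0
 C  0  0  0  0  1  1  1
 G  0  0  1  1  1  2  2
 A  0  1  1  1  1  2  2
 T  0  1  1  1  1  2  2
 T  0  1  1  1  1  2  2
 C  0  1  1  1  2  2  3
 A  0  1  1  1  2  2  3
 T  0  1  1  1  2  2  3
 C  0  1  1  1  2  2  3
 C  0  1  1  1  2  2  3

1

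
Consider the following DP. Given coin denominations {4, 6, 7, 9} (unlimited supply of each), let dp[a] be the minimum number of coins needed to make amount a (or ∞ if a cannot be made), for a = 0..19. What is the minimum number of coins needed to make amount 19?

3

 a  0  1  2  3  4  5  6  7  8  9 10 11 12 13 14 15 16 17 18 19
dp  0  -  -  -  1  -  1  1  2  1  2  2  2  2  2  2  2  3  2  3
(- denotes ∞ / unreachable)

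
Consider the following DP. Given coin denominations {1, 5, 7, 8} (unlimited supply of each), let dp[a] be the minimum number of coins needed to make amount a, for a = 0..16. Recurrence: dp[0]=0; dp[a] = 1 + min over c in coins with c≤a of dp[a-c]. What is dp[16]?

 a  0  1  2  3  4  5  6  7  8  9 10 11 12 13 14 15 16
dp  0  1  2  3  4  1  2  1  1  2  2  3  2  2  2  2  2

2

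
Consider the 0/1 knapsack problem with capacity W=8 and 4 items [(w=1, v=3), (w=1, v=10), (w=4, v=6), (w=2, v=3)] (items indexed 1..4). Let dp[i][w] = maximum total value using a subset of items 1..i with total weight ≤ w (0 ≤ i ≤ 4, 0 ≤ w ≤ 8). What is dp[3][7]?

19

i\w   0   1   2   3   4   5   6   7   8
  0   0   0   0   0   0   0   0   0   0
  1   0   3   3   3   3   3   3   3   3
  2   0  10  13  13  13  13  13  13  13
  3   0  10  13  13  13  16  19  19  19
  4   0  10  13  13  16  16  19  19  22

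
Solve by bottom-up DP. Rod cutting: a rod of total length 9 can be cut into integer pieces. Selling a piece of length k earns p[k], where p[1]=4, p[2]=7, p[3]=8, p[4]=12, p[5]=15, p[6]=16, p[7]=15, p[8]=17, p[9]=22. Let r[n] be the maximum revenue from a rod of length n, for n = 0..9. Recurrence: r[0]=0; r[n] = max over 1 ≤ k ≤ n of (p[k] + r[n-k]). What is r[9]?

   n    0    1    2    3    4    5    6    7    8    9
r[n]    0    4    8   12   16   20   24   28   32   36

36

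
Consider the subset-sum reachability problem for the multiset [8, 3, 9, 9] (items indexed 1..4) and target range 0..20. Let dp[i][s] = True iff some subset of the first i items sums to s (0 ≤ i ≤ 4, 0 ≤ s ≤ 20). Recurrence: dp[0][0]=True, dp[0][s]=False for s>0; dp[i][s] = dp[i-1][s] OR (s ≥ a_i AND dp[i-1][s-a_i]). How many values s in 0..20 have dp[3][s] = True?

8

i\s   0   1   2   3   4   5   6   7   8   9  10  11  12  13  14  15  16  17  18  19  20
  0   T   F   F   F   F   F   F   F   F   F   F   F   F   F   F   F   F   F   F   F   F
  1   T   F   F   F   F   F   F   F   T   F   F   F   F   F   F   F   F   F   F   F   F
  2   T   F   F   T   F   F   F   F   T   F   F   T   F   F   F   F   F   F   F   F   F
  3   T   F   F   T   F   F   F   F   T   T   F   T   T   F   F   F   F   T   F   F   T
  4   T   F   F   T   F   F   F   F   T   T   F   T   T   F   F   F   F   T   T   F   T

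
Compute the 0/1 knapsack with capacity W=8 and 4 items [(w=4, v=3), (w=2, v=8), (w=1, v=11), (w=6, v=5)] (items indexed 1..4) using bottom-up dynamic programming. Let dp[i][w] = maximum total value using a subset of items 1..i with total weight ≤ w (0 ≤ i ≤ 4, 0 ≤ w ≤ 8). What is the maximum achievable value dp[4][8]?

i\w   0   1   2   3   4   5   6   7   8
  0   0   0   0   0   0   0   0   0   0
  1   0   0   0   0   3   3   3   3   3
  2   0   0   8   8   8   8  11  11  11
  3   0  11  11  19  19  19  19  22  22
  4   0  11  11  19  19  19  19  22  22

22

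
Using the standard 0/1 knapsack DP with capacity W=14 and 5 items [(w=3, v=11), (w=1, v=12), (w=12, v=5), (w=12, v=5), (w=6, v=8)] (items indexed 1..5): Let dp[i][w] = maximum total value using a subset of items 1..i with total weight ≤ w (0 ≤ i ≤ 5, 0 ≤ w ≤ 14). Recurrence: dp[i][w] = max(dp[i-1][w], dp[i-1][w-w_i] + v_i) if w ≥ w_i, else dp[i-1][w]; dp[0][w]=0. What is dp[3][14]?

i\w   0   1   2   3   4   5   6   7   8   9  10  11  12  13  14
  0   0   0   0   0   0   0   0   0   0   0   0   0   0   0   0
  1   0   0   0  11  11  11  11  11  11  11  11  11  11  11  11
  2   0  12  12  12  23  23  23  23  23  23  23  23  23  23  23
  3   0  12  12  12  23  23  23  23  23  23  23  23  23  23  23
  4   0  12  12  12  23  23  23  23  23  23  23  23  23  23  23
  5   0  12  12  12  23  23  23  23  23  23  31  31  31  31  31

23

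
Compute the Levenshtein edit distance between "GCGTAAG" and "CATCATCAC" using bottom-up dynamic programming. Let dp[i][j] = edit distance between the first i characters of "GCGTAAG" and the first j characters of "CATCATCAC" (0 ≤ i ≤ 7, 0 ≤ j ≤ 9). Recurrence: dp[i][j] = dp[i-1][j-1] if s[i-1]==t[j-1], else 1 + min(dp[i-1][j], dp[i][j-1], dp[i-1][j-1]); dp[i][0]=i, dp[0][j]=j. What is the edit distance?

   ''  C  A  T  C  A  T  C  A  C
''  0  1  2  3  4  5  6  7  8  9
 G  1  1  2  3  4  5  6  7  8  9
 C  2  1  2  3  3  4  5  6  7  8
 G  3  2  2  3  4  4  5  6  7  8
 T  4  3  3  2  3  4  4  5  6  7
 A  5  4  3  3  3  3  4  5  5  6
 A  6  5  4  4  4  3  4  5  5  6
 G  7  6  5  5  5  4  4  5  6  6

6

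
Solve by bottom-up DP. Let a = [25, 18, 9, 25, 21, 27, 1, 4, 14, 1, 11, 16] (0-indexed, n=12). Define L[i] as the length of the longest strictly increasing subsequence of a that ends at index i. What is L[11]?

4

   i    0    1    2    3    4    5    6    7    8    9   10   11
a[i]   25   18    9   25   21   27    1    4   14    1   11   16
L[i]    1    1    1    2    2    3    1    2    3    1    3    4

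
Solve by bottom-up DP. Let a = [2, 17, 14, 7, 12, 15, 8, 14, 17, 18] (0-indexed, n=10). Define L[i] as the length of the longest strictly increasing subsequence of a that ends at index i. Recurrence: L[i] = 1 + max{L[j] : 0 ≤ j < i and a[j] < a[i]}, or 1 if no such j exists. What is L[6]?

   i    0    1    2    3    4    5    6    7    8    9
a[i]    2   17   14    7   12   15    8   14   17   18
L[i]    1    2    2    2    3    4    3    4    5    6

3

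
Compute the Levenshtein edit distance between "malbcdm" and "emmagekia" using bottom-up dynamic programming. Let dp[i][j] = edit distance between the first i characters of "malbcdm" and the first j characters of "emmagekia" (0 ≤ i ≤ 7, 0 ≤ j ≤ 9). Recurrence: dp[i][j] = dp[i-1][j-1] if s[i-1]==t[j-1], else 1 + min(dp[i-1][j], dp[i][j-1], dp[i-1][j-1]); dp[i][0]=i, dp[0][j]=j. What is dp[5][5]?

5

   ''  e  m  m  a  g  e  k  i  a
''  0  1  2  3  4  5  6  7  8  9
 m  1  1  1  2  3  4  5  6  7  8
 a  2  2  2  2  2  3  4  5  6  7
 l  3  3  3  3  3  3  4  5  6  7
 b  4  4  4  4  4  4  4  5  6  7
 c  5  5  5  5  5  5  5  5  6  7
 d  6  6  6  6  6  6  6  6  6  7
 m  7  7  6  6  7  7  7  7  7  7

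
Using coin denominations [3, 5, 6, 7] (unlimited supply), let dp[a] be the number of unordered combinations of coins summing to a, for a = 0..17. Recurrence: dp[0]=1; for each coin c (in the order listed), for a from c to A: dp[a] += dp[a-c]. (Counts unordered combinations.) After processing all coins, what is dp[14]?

3

after  coin     0     1     2     3     4     5     6     7     8     9    10    11    12    13    14    15    16    17
          3     1     0     0     1     0     0     1     0     0     1     0     0     1     0     0     1     0     0
          5     1     0     0     1     0     1     1     0     1     1     1     1     1     1     1     2     1     1
          6     1     0     0     1     0     1     2     0     1     2     1     2     3     1     2     4     2     3
          7     1     0     0     1     0     1     2     1     1     2     2     2     4     3     3     5     4     5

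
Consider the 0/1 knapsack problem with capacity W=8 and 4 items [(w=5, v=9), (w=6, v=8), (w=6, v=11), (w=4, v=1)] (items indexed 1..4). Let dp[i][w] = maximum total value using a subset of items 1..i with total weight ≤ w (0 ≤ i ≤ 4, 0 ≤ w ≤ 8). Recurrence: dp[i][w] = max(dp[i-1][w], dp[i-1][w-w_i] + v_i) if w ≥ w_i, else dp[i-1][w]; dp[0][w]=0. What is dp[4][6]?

i\w   0   1   2   3   4   5   6   7   8
  0   0   0   0   0   0   0   0   0   0
  1   0   0   0   0   0   9   9   9   9
  2   0   0   0   0   0   9   9   9   9
  3   0   0   0   0   0   9  11  11  11
  4   0   0   0   0   1   9  11  11  11

11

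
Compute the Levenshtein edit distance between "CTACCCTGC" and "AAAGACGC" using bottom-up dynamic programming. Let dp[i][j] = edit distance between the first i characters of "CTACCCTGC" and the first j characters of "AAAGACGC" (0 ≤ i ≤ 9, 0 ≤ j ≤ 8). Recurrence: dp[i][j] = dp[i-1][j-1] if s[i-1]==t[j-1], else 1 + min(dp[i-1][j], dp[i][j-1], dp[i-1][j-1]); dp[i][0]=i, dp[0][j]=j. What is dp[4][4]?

3

   ''  A  A  A  G  A  C  G  C
''  0  1  2  3  4  5  6  7  8
 C  1  1  2  3  4  5  5  6  7
 T  2  2  2  3  4  5  6  6  7
 A  3  2  2  2  3  4  5  6  7
 C  4  3  3  3  3  4  4  5  6
 C  5  4  4  4  4  4  4  5  5
 C  6  5  5  5  5  5  4  5  5
 T  7  6  6  6  6  6  5  5  6
 G  8  7  7  7  6  7  6  5  6
 C  9  8  8  8  7  7  7  6  5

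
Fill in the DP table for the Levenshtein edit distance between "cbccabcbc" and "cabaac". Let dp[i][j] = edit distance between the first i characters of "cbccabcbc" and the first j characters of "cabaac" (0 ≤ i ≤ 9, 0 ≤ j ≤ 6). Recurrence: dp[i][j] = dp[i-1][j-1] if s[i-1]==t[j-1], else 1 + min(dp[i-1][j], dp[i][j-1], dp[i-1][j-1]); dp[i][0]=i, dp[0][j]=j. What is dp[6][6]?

4

   ''  c  a  b  a  a  c
''  0  1  2  3  4  5  6
 c  1  0  1  2  3  4  5
 b  2  1  1  1  2  3  4
 c  3  2  2  2  2  3  3
 c  4  3  3  3  3  3  3
 a  5  4  3  4  3  3  4
 b  6  5  4  3  4  4  4
 c  7  6  5  4  4  5  4
 b  8  7  6  5  5  5  5
 c  9  8  7  6  6  6  5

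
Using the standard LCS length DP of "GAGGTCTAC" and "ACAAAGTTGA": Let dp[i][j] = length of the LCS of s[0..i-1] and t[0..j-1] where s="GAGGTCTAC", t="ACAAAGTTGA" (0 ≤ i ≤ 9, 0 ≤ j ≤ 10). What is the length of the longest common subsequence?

   ''  A  C  A  A  A  G  T  T  G  A
''  0  0  0  0  0  0  0  0  0  0  0
 G  0  0  0  0  0  0  1  1  1  1  1
 A  0  1  1  1  1  1  1  1  1  1  2
 G  0  1  1  1  1  1  2  2  2  2  2
 G  0  1  1  1  1  1  2  2  2  3  3
 T  0  1  1  1  1  1  2  3  3  3  3
 C  0  1  2  2  2  2  2  3  3  3  3
 T  0  1  2  2  2  2  2  3  4  4  4
 A  0  1  2  3  3  3  3  3  4  4  5
 C  0  1  2  3  3  3  3  3  4  4  5

5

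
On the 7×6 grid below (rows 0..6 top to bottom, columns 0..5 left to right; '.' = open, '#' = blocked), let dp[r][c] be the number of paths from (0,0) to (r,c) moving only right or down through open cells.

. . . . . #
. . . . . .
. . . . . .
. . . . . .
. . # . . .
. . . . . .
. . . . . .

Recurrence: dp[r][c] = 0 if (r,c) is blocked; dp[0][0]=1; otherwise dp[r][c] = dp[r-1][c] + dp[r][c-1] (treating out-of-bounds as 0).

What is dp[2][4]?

r\c   0   1   2   3   4   5
  0   1   1   1   1   1   0
  1   1   2   3   4   5   5
  2   1   3   6  10  15  20
  3   1   4  10  20  35  55
  4   1   5   0  20  55 110
  5   1   6   6  26  81 191
  6   1   7  13  39 120 311

15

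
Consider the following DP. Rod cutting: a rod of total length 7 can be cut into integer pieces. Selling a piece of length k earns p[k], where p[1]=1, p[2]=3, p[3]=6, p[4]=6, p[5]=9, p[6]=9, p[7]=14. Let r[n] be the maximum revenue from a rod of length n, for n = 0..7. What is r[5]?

   n    0    1    2    3    4    5    6    7
r[n]    0    1    3    6    7    9   12   14

9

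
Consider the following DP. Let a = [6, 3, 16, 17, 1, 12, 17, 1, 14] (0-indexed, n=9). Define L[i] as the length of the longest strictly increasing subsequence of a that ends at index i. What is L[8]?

3

   i    0    1    2    3    4    5    6    7    8
a[i]    6    3   16   17    1   12   17    1   14
L[i]    1    1    2    3    1    2    3    1    3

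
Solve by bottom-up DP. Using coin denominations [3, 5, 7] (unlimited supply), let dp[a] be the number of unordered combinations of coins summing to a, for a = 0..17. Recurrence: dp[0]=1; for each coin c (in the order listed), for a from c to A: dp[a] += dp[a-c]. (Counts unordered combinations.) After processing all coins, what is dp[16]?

2

after  coin     0     1     2     3     4     5     6     7     8     9    10    11    12    13    14    15    16    17
          3     1     0     0     1     0     0     1     0     0     1     0     0     1     0     0     1     0     0
          5     1     0     0     1     0     1     1     0     1     1     1     1     1     1     1     2     1     1
          7     1     0     0     1     0     1     1     1     1     1     2     1     2     2     2     3     2     3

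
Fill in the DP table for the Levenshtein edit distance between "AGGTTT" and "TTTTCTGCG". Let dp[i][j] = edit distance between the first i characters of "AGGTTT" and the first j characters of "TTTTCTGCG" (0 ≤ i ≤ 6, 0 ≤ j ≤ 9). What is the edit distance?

7

   ''  T  T  T  T  C  T  G  C  G
''  0  1  2  3  4  5  6  7  8  9
 A  1  1  2  3  4  5  6  7  8  9
 G  2  2  2  3  4  5  6  6  7  8
 G  3  3  3  3  4  5  6  6  7  7
 T  4  3  3  3  3  4  5  6  7  8
 T  5  4  3  3  3  4  4  5  6  7
 T  6  5  4  3  3  4  4  5  6  7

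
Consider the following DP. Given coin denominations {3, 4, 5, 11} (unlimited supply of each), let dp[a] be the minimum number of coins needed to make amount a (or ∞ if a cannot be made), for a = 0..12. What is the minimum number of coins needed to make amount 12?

 a  0  1  2  3  4  5  6  7  8  9 10 11 12
dp  0  -  -  1  1  1  2  2  2  2  2  1  3
(- denotes ∞ / unreachable)

3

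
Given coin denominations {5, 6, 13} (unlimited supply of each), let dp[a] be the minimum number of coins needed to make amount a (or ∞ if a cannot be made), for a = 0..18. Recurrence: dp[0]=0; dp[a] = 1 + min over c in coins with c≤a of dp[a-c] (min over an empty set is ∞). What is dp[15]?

 a  0  1  2  3  4  5  6  7  8  9 10 11 12 13 14 15 16 17 18
dp  0  -  -  -  -  1  1  -  -  -  2  2  2  1  -  3  3  3  2
(- denotes ∞ / unreachable)

3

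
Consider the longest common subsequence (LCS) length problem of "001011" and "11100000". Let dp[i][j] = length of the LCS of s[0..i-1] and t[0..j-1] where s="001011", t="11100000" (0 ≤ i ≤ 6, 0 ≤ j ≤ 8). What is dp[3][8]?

   ''  1  1  1  0  0  0  0  0
''  0  0  0  0  0  0  0  0  0
 0  0  0  0  0  1  1  1  1  1
 0  0  0  0  0  1  2  2  2  2
 1  0  1  1  1  1  2  2  2  2
 0  0  1  1  1  2  2  3  3  3
 1  0  1  2  2  2  2  3  3  3
 1  0  1  2  3  3  3  3  3  3

2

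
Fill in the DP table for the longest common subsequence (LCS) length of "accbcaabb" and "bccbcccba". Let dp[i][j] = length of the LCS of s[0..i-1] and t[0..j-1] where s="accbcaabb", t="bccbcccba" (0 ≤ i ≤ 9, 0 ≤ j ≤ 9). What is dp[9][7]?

4

   ''  b  c  c  b  c  c  c  b  a
''  0  0  0  0  0  0  0  0  0  0
 a  0  0  0  0  0  0  0  0  0  1
 c  0  0  1  1  1  1  1  1  1  1
 c  0  0  1  2  2  2  2  2  2  2
 b  0  1  1  2  3  3  3  3  3  3
 c  0  1  2  2  3  4  4  4  4  4
 a  0  1  2  2  3  4  4  4  4  5
 a  0  1  2  2  3  4  4  4  4  5
 b  0  1  2  2  3  4  4  4  5  5
 b  0  1  2  2  3  4  4  4  5  5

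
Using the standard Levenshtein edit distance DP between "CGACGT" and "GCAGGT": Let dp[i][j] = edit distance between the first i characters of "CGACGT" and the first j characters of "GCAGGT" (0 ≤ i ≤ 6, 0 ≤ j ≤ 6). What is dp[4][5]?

   ''  G  C  A  G  G  T
''  0  1  2  3  4  5  6
 C  1  1  1  2  3  4  5
 G  2  1  2  2  2  3  4
 A  3  2  2  2  3  3  4
 C  4  3  2  3  3  4  4
 G  5  4  3  3  3  3  4
 T  6  5  4  4  4  4  3

4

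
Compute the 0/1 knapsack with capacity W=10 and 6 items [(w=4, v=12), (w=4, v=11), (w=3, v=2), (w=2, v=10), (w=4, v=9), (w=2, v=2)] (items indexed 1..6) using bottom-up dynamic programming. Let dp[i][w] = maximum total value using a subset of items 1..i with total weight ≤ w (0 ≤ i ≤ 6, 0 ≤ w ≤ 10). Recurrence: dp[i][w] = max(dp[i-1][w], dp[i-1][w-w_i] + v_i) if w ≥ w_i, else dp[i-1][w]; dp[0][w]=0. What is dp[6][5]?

i\w   0   1   2   3   4   5   6   7   8   9  10
  0   0   0   0   0   0   0   0   0   0   0   0
  1   0   0   0   0  12  12  12  12  12  12  12
  2   0   0   0   0  12  12  12  12  23  23  23
  3   0   0   0   2  12  12  12  14  23  23  23
  4   0   0  10  10  12  12  22  22  23  24  33
  5   0   0  10  10  12  12  22  22  23  24  33
  6   0   0  10  10  12  12  22  22  24  24  33

12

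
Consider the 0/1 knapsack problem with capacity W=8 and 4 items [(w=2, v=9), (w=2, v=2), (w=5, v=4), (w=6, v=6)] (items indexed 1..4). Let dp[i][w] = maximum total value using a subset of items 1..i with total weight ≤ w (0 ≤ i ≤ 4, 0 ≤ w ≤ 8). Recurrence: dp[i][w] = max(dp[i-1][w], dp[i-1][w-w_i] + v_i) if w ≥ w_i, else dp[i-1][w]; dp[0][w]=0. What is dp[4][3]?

9

i\w   0   1   2   3   4   5   6   7   8
  0   0   0   0   0   0   0   0   0   0
  1   0   0   9   9   9   9   9   9   9
  2   0   0   9   9  11  11  11  11  11
  3   0   0   9   9  11  11  11  13  13
  4   0   0   9   9  11  11  11  13  15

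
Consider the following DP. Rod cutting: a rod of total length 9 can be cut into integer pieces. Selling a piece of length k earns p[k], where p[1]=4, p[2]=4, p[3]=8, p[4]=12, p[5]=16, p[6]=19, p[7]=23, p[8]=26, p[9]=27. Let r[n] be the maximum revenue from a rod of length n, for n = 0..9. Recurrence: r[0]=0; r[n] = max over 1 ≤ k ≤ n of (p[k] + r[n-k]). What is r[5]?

20

   n    0    1    2    3    4    5    6    7    8    9
r[n]    0    4    8   12   16   20   24   28   32   36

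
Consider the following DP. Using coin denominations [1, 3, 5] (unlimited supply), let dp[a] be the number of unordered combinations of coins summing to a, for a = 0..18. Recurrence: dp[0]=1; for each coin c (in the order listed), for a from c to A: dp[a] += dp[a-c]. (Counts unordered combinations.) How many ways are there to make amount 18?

17

after  coin     0     1     2     3     4     5     6     7     8     9    10    11    12    13    14    15    16    17    18
          1     1     1     1     1     1     1     1     1     1     1     1     1     1     1     1     1     1     1     1
          3     1     1     1     2     2     2     3     3     3     4     4     4     5     5     5     6     6     6     7
          5     1     1     1     2     2     3     4     4     5     6     7     8     9    10    11    13    14    15    17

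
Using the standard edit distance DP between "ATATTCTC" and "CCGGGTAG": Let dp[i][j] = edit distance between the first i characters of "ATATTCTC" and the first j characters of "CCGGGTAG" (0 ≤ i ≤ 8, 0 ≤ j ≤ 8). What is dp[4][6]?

   ''  C  C  G  G  G  T  A  G
''  0  1  2  3  4  5  6  7  8
 A  1  1  2  3  4  5  6  6  7
 T  2  2  2  3  4  5  5  6  7
 A  3  3  3  3  4  5  6  5  6
 T  4  4  4  4  4  5  5  6  6
 T  5  5  5  5  5  5  5  6  7
 C  6  5  5  6  6  6  6  6  7
 T  7  6  6  6  7  7  6  7  7
 C  8  7  6  7  7  8  7  7  8

5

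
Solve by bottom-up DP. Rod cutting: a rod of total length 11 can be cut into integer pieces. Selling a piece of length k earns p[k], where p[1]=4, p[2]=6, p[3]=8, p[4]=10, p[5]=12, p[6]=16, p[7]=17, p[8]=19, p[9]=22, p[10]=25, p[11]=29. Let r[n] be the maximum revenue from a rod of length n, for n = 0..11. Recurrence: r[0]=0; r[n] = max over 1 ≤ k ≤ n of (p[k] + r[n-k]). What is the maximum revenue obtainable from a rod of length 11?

   n    0    1    2    3    4    5    6    7    8    9   10   11
r[n]    0    4    8   12   16   20   24   28   32   36   40   44

44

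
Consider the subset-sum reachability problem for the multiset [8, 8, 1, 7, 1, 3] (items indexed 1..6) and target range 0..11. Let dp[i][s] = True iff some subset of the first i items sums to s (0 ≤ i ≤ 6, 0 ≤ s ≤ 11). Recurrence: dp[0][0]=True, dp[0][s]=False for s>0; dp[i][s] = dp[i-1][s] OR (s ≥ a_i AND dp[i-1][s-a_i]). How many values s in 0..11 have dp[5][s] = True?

i\s   0   1   2   3   4   5   6   7   8   9  10  11
  0   T   F   F   F   F   F   F   F   F   F   F   F
  1   T   F   F   F   F   F   F   F   T   F   F   F
  2   T   F   F   F   F   F   F   F   T   F   F   F
  3   T   T   F   F   F   F   F   F   T   T   F   F
  4   T   T   F   F   F   F   F   T   T   T   F   F
  5   T   T   T   F   F   F   F   T   T   T   T   F
  6   T   T   T   T   T   T   F   T   T   T   T   T

7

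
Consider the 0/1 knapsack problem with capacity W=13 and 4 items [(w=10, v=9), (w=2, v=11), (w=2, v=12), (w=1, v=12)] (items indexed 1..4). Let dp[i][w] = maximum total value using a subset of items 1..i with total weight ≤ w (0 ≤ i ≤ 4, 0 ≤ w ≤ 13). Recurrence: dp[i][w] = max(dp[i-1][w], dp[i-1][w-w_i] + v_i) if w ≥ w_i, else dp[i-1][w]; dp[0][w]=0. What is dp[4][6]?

i\w   0   1   2   3   4   5   6   7   8   9  10  11  12  13
  0   0   0   0   0   0   0   0   0   0   0   0   0   0   0
  1   0   0   0   0   0   0   0   0   0   0   9   9   9   9
  2   0   0  11  11  11  11  11  11  11  11  11  11  20  20
  3   0   0  12  12  23  23  23  23  23  23  23  23  23  23
  4   0  12  12  24  24  35  35  35  35  35  35  35  35  35

35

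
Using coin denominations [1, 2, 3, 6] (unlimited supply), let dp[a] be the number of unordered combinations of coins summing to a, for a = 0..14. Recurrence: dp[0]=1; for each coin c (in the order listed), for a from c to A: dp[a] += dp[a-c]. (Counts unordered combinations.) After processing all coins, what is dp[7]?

9

after  coin     0     1     2     3     4     5     6     7     8     9    10    11    12    13    14
          1     1     1     1     1     1     1     1     1     1     1     1     1     1     1     1
          2     1     1     2     2     3     3     4     4     5     5     6     6     7     7     8
          3     1     1     2     3     4     5     7     8    10    12    14    16    19    21    24
          6     1     1     2     3     4     5     8     9    12    15    18    21    27    30    36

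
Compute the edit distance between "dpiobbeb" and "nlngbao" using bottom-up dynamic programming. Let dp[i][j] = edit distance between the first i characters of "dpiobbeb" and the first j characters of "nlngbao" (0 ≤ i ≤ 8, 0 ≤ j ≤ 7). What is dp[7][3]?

7

   ''  n  l  n  g  b  a  o
''  0  1  2  3  4  5  6  7
 d  1  1  2  3  4  5  6  7
 p  2  2  2  3  4  5  6  7
 i  3  3  3  3  4  5  6  7
 o  4  4  4  4  4  5  6  6
 b  5  5  5  5  5  4  5  6
 b  6  6  6  6  6  5  5  6
 e  7  7  7  7  7  6  6  6
 b  8  8  8  8  8  7  7  7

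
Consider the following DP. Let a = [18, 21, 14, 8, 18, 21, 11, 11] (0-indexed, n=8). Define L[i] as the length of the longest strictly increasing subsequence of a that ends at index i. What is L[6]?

2

   i    0    1    2    3    4    5    6    7
a[i]   18   21   14    8   18   21   11   11
L[i]    1    2    1    1    2    3    2    2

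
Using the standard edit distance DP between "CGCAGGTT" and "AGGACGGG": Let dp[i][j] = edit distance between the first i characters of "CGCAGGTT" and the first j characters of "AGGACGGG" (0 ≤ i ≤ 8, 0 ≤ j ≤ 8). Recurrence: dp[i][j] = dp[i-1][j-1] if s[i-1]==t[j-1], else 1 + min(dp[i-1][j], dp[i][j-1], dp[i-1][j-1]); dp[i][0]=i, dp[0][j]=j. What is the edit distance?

5

   ''  A  G  G  A  C  G  G  G
''  0  1  2  3  4  5  6  7  8
 C  1  1  2  3  4  4  5  6  7
 G  2  2  1  2  3  4  4  5  6
 C  3  3  2  2  3  3  4  5  6
 A  4  3  3  3  2  3  4  5  6
 G  5  4  3  3  3  3  3  4  5
 G  6  5  4  3  4  4  3  3  4
 T  7  6  5  4  4  5  4  4  4
 T  8  7  6  5  5  5  5  5  5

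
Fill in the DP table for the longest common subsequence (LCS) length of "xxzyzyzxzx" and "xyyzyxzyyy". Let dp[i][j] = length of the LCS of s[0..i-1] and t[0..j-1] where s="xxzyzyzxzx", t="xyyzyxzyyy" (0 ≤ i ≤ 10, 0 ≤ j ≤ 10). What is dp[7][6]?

   ''  x  y  y  z  y  x  z  y  y  y
''  0  0  0  0  0  0  0  0  0  0  0
 x  0  1  1  1  1  1  1  1  1  1  1
 x  0  1  1  1  1  1  2  2  2  2  2
 z  0  1  1  1  2  2  2  3  3  3  3
 y  0  1  2  2  2  3  3  3  4  4  4
 z  0  1  2  2  3  3  3  4  4  4  4
 y  0  1  2  3  3  4  4  4  5  5  5
 z  0  1  2  3  4  4  4  5  5  5  5
 x  0  1  2  3  4  4  5  5  5  5  5
 z  0  1  2  3  4  4  5  6  6  6  6
 x  0  1  2  3  4  4  5  6  6  6  6

4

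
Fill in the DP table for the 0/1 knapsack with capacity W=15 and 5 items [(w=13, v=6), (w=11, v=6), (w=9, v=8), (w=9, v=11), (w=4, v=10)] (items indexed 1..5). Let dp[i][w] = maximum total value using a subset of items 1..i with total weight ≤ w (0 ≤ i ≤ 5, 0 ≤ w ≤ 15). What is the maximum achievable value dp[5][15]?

21

i\w   0   1   2   3   4   5   6   7   8   9  10  11  12  13  14  15
  0   0   0   0   0   0   0   0   0   0   0   0   0   0   0   0   0
  1   0   0   0   0   0   0   0   0   0   0   0   0   0   6   6   6
  2   0   0   0   0   0   0   0   0   0   0   0   6   6   6   6   6
  3   0   0   0   0   0   0   0   0   0   8   8   8   8   8   8   8
  4   0   0   0   0   0   0   0   0   0  11  11  11  11  11  11  11
  5   0   0   0   0  10  10  10  10  10  11  11  11  11  21  21  21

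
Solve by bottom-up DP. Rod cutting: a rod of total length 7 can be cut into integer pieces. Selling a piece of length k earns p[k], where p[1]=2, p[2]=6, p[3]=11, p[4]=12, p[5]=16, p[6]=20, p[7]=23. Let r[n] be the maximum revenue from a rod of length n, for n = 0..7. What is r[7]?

24

   n    0    1    2    3    4    5    6    7
r[n]    0    2    6   11   13   17   22   24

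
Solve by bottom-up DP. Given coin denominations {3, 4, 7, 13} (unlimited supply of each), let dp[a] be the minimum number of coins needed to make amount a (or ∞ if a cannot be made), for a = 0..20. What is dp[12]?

3

 a  0  1  2  3  4  5  6  7  8  9 10 11 12 13 14 15 16 17 18 19 20
dp  0  -  -  1  1  -  2  1  2  3  2  2  3  1  2  3  2  2  3  3  2
(- denotes ∞ / unreachable)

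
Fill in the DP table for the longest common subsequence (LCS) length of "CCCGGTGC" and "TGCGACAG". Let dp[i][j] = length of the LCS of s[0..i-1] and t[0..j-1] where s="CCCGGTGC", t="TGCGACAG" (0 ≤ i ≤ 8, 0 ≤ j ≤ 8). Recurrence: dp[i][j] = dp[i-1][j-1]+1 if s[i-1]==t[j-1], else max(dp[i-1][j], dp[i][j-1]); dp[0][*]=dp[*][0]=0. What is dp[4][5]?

   ''  T  G  C  G  A  C  A  G
''  0  0  0  0  0  0  0  0  0
 C  0  0  0  1  1  1  1  1  1
 C  0  0  0  1  1  1  2  2  2
 C  0  0  0  1  1  1  2  2  2
 G  0  0  1  1  2  2  2  2  3
 G  0  0  1  1  2  2  2  2  3
 T  0  1  1  1  2  2  2  2  3
 G  0  1  2  2  2  2  2  2  3
 C  0  1  2  3  3  3  3  3  3

2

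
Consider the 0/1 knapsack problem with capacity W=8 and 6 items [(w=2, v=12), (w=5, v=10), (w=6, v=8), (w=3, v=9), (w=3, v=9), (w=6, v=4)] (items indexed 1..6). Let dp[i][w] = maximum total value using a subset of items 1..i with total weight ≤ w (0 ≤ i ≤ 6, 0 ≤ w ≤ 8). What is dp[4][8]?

i\w   0   1   2   3   4   5   6   7   8
  0   0   0   0   0   0   0   0   0   0
  1   0   0  12  12  12  12  12  12  12
  2   0   0  12  12  12  12  12  22  22
  3   0   0  12  12  12  12  12  22  22
  4   0   0  12  12  12  21  21  22  22
  5   0   0  12  12  12  21  21  22  30
  6   0   0  12  12  12  21  21  22  30

22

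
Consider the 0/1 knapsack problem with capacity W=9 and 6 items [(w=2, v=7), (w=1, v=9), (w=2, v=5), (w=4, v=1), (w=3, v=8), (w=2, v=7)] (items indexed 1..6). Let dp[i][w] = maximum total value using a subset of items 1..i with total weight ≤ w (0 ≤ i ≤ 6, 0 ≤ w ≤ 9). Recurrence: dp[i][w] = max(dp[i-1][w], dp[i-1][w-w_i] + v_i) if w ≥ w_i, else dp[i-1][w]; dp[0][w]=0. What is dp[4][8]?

i\w   0   1   2   3   4   5   6   7   8   9
  0   0   0   0   0   0   0   0   0   0   0
  1   0   0   7   7   7   7   7   7   7   7
  2   0   9   9  16  16  16  16  16  16  16
  3   0   9   9  16  16  21  21  21  21  21
  4   0   9   9  16  16  21  21  21  21  22
  5   0   9   9  16  17  21  24  24  29  29
  6   0   9   9  16  17  23  24  28  31  31

21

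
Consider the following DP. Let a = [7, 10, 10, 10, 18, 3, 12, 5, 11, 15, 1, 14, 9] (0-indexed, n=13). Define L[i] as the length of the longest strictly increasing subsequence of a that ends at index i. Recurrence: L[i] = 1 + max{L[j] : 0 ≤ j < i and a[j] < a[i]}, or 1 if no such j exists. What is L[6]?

   i    0    1    2    3    4    5    6    7    8    9   10   11   12
a[i]    7   10   10   10   18    3   12    5   11   15    1   14    9
L[i]    1    2    2    2    3    1    3    2    3    4    1    4    3

3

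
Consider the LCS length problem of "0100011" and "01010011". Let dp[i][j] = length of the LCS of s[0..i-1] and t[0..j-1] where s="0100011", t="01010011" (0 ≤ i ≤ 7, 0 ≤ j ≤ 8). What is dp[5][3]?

   ''  0  1  0  1  0  0  1  1
''  0  0  0  0  0  0  0  0  0
 0  0  1  1  1  1  1  1  1  1
 1  0  1  2  2  2  2  2  2  2
 0  0  1  2  3  3  3  3  3  3
 0  0  1  2  3  3  4  4  4  4
 0  0  1  2  3  3  4  5  5  5
 1  0  1  2  3  4  4  5  6  6
 1  0  1  2  3  4  4  5  6  7

3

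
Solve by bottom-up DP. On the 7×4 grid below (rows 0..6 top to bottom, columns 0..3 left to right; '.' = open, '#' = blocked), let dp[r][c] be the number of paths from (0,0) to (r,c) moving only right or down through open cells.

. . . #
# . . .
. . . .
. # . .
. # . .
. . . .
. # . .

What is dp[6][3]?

17

r\c   0   1   2   3
  0   1   1   1   0
  1   0   1   2   2
  2   0   1   3   5
  3   0   0   3   8
  4   0   0   3  11
  5   0   0   3  14
  6   0   0   3  17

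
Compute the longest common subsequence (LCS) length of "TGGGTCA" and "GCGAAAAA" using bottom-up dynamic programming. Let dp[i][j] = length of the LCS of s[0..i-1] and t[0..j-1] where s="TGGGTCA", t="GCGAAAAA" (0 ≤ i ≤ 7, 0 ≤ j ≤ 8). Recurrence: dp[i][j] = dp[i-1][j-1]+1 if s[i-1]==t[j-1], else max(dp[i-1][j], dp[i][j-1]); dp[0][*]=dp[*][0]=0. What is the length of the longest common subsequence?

3

   ''  G  C  G  A  A  A  A  A
''  0  0  0  0  0  0  0  0  0
 T  0  0  0  0  0  0  0  0  0
 G  0  1  1  1  1  1  1  1  1
 G  0  1  1  2  2  2  2  2  2
 G  0  1  1  2  2  2  2  2  2
 T  0  1  1  2  2  2  2  2  2
 C  0  1  2  2  2  2  2  2  2
 A  0  1  2  2  3  3  3  3  3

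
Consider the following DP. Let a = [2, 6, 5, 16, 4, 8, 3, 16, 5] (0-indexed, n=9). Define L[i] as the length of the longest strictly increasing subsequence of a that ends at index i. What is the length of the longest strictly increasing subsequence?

4

   i    0    1    2    3    4    5    6    7    8
a[i]    2    6    5   16    4    8    3   16    5
L[i]    1    2    2    3    2    3    2    4    3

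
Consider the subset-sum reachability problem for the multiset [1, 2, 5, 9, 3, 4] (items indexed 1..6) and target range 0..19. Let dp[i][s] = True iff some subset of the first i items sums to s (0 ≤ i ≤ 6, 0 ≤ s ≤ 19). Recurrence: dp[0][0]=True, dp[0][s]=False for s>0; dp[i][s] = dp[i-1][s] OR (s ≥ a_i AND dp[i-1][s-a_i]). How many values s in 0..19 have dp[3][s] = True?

8

i\s   0   1   2   3   4   5   6   7   8   9  10  11  12  13  14  15  16  17  18  19
  0   T   F   F   F   F   F   F   F   F   F   F   F   F   F   F   F   F   F   F   F
  1   T   T   F   F   F   F   F   F   F   F   F   F   F   F   F   F   F   F   F   F
  2   T   T   T   T   F   F   F   F   F   F   F   F   F   F   F   F   F   F   F   F
  3   T   T   T   T   F   T   T   T   T   F   F   F   F   F   F   F   F   F   F   F
  4   T   T   T   T   F   T   T   T   T   T   T   T   T   F   T   T   T   T   F   F
  5   T   T   T   T   T   T   T   T   T   T   T   T   T   T   T   T   T   T   T   T
  6   T   T   T   T   T   T   T   T   T   T   T   T   T   T   T   T   T   T   T   T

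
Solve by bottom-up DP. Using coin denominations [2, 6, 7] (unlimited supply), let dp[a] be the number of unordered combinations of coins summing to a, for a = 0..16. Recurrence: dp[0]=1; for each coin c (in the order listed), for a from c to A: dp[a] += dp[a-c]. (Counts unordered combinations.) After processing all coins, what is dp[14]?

4

after  coin     0     1     2     3     4     5     6     7     8     9    10    11    12    13    14    15    16
          2     1     0     1     0     1     0     1     0     1     0     1     0     1     0     1     0     1
          6     1     0     1     0     1     0     2     0     2     0     2     0     3     0     3     0     3
          7     1     0     1     0     1     0     2     1     2     1     2     1     3     2     4     2     4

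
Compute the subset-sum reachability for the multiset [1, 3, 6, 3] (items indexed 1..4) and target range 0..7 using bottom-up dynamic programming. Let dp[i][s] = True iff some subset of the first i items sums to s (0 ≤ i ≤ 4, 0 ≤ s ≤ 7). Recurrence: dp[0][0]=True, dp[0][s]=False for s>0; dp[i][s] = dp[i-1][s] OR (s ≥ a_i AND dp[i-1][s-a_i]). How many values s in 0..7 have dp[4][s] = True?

i\s   0   1   2   3   4   5   6   7
  0   T   F   F   F   F   F   F   F
  1   T   T   F   F   F   F   F   F
  2   T   T   F   T   T   F   F   F
  3   T   T   F   T   T   F   T   T
  4   T   T   F   T   T   F   T   T

6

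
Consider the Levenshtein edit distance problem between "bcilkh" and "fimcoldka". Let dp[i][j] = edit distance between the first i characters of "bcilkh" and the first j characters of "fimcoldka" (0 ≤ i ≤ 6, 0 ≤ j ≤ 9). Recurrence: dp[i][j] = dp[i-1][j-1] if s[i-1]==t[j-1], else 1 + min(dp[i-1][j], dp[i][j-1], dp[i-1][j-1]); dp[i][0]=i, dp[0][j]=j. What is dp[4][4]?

4

   ''  f  i  m  c  o  l  d  k  a
''  0  1  2  3  4  5  6  7  8  9
 b  1  1  2  3  4  5  6  7  8  9
 c  2  2  2  3  3  4  5  6  7  8
 i  3  3  2  3  4  4  5  6  7  8
 l  4  4  3  3  4  5  4  5  6  7
 k  5  5  4  4  4  5  5  5  5  6
 h  6  6  5  5  5  5  6  6  6  6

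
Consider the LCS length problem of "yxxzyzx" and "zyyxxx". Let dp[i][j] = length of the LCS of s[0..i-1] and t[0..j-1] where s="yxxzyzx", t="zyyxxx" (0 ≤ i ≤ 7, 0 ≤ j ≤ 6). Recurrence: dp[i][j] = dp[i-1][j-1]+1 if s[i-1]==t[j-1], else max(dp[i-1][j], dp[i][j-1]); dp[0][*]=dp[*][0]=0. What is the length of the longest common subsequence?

4

   ''  z  y  y  x  x  x
''  0  0  0  0  0  0  0
 y  0  0  1  1  1  1  1
 x  0  0  1  1  2  2  2
 x  0  0  1  1  2  3  3
 z  0  1  1  1  2  3  3
 y  0  1  2  2  2  3  3
 z  0  1  2  2  2  3  3
 x  0  1  2  2  3  3  4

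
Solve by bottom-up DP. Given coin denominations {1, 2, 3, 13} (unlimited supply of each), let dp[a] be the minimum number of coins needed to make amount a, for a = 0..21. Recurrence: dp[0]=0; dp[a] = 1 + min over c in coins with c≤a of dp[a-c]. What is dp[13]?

1

 a  0  1  2  3  4  5  6  7  8  9 10 11 12 13 14 15 16 17 18 19 20 21
dp  0  1  1  1  2  2  2  3  3  3  4  4  4  1  2  2  2  3  3  3  4  4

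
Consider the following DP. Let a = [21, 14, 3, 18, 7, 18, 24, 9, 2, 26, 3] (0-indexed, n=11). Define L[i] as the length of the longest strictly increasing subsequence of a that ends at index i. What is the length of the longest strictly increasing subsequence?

   i    0    1    2    3    4    5    6    7    8    9   10
a[i]   21   14    3   18    7   18   24    9    2   26    3
L[i]    1    1    1    2    2    3    4    3    1    5    2

5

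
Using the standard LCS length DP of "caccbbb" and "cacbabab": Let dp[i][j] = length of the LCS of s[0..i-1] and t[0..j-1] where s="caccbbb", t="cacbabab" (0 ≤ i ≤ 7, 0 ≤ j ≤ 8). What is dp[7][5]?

4

   ''  c  a  c  b  a  b  a  b
''  0  0  0  0  0  0  0  0  0
 c  0  1  1  1  1  1  1  1  1
 a  0  1  2  2  2  2  2  2  2
 c  0  1  2  3  3  3  3  3  3
 c  0  1  2  3  3  3  3  3  3
 b  0  1  2  3  4  4  4  4  4
 b  0  1  2  3  4  4  5  5  5
 b  0  1  2  3  4  4  5  5  6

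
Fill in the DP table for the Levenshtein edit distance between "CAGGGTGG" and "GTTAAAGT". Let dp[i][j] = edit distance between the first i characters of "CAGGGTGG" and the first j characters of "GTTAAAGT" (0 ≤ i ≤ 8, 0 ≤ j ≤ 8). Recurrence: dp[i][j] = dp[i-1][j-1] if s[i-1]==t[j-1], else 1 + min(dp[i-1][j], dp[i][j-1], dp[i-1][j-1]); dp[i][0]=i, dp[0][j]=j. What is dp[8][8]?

7

   ''  G  T  T  A  A  A  G  T
''  0  1  2  3  4  5  6  7  8
 C  1  1  2  3  4  5  6  7  8
 A  2  2  2  3  3  4  5  6  7
 G  3  2  3  3  4  4  5  5  6
 G  4  3  3  4  4  5  5  5  6
 G  5  4  4  4  5  5  6  5  6
 T  6  5  4  4  5  6  6  6  5
 G  7  6  5  5  5  6  7  6  6
 G  8  7  6  6  6  6  7  7  7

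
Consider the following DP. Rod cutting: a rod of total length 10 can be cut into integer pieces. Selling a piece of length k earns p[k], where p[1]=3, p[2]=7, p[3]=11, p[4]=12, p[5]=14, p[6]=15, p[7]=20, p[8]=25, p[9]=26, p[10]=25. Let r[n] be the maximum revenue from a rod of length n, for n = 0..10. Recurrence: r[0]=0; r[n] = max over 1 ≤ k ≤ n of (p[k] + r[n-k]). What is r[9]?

   n    0    1    2    3    4    5    6    7    8    9   10
r[n]    0    3    7   11   14   18   22   25   29   33   36

33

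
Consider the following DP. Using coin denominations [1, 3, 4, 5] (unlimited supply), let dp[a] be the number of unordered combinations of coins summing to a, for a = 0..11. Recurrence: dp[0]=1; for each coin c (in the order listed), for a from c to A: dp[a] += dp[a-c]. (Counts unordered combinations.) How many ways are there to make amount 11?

14

after  coin     0     1     2     3     4     5     6     7     8     9    10    11
          1     1     1     1     1     1     1     1     1     1     1     1     1
          3     1     1     1     2     2     2     3     3     3     4     4     4
          4     1     1     1     2     3     3     4     5     6     7     8     9
          5     1     1     1     2     3     4     5     6     8    10    12    14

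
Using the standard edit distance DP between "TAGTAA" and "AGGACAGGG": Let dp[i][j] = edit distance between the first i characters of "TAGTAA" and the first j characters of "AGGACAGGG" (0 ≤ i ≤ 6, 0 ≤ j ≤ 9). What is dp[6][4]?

3

   ''  A  G  G  A  C  A  G  G  G
''  0  1  2  3  4  5  6  7  8  9
 T  1  1  2  3  4  5  6  7  8  9
 A  2  1  2  3  3  4  5  6  7  8
 G  3  2  1  2  3  4  5  5  6  7
 T  4  3  2  2  3  4  5  6  6  7
 A  5  4  3  3  2  3  4  5  6  7
 A  6  5  4  4  3  3  3  4  5  6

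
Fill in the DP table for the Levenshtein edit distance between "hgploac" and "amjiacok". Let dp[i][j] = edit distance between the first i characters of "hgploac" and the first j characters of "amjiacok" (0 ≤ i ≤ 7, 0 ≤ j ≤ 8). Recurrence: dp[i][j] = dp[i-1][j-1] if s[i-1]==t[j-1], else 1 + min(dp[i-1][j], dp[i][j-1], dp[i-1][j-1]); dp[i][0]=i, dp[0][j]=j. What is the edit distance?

   ''  a  m  j  i  a  c  o  k
''  0  1  2  3  4  5  6  7  8
 h  1  1  2  3  4  5  6  7  8
 g  2  2  2  3  4  5  6  7  8
 p  3  3  3  3  4  5  6  7  8
 l  4  4  4  4  4  5  6  7  8
 o  5  5  5  5  5  5  6  6  7
 a  6  5  6  6  6  5  6  7  7
 c  7  6  6  7  7  6  5  6  7

7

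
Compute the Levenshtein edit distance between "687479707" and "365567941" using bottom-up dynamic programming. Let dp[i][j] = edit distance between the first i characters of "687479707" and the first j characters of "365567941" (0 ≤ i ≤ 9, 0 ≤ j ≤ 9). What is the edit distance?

7

   ''  3  6  5  5  6  7  9  4  1
''  0  1  2  3  4  5  6  7  8  9
 6  1  1  1  2  3  4  5  6  7  8
 8  2  2  2  2  3  4  5  6  7  8
 7  3  3  3  3  3  4  4  5  6  7
 4  4  4  4  4  4  4  5  5  5  6
 7  5  5  5  5  5  5  4  5  6  6
 9  6  6  6  6  6  6  5  4  5  6
 7  7  7  7  7  7  7  6  5  5  6
 0  8  8  8  8  8  8  7  6  6  6
 7  9  9  9  9  9  9  8  7  7  7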